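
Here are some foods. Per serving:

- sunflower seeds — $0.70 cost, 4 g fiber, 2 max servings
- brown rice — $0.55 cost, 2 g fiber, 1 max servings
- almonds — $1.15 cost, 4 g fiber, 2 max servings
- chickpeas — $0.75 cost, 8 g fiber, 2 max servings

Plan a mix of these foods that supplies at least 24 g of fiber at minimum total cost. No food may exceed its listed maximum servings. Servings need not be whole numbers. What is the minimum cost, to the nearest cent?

Cost per g of fiber: chickpeas $0.0938, sunflower seeds $0.1750, brown rice $0.2750, almonds $0.2875.
Take 2 servings of chickpeas: +16.0 g fiber for $1.50 (total $1.50, still need 8.0 g).
Take 2 servings of sunflower seeds: +8.0 g fiber for $1.40 (total $2.90, still need 0.0 g).
Greedy by cheapest-per-g is optimal for a single linear constraint, so the minimum cost is $2.90.

$2.90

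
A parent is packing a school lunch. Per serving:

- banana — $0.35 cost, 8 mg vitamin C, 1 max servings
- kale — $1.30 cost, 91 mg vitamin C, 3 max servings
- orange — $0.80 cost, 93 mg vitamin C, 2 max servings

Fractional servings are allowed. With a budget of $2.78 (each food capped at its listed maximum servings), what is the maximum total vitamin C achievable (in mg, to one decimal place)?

Vitamin C per dollar: orange 116.2, kale 70, banana 22.86.
Take 2 servings of orange: spends $1.60, +186.0 mg vitamin C (running total 186.0 mg).
Take 0.9077 servings of kale: spends $1.18, +82.6 mg vitamin C (running total 268.6 mg).
Greedy by best ratio exhausts the cost allowance optimally: 268.6 mg.

268.6 mg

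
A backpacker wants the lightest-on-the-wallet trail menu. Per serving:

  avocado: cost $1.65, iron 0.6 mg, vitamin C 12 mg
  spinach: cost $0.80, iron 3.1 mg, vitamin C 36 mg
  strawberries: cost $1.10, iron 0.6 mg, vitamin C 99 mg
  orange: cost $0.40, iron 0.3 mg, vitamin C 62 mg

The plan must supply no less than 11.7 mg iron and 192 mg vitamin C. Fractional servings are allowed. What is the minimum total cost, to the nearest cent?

$3.33

The cheapest plan sits at a corner of the feasible region — with two constraints it uses at most two foods.
avocado only: max(11.7/0.6, 192/12) = 19.5 servings → $32.17.
spinach only: max(11.7/3.1, 192/36) = 5.333 servings → $4.27.
strawberries only: max(11.7/0.6, 192/99) = 19.5 servings → $21.45.
orange only: max(11.7/0.3, 192/62) = 39 servings → $15.60.
avocado + spinach with both tight: 11.15 servings and 1.615 servings → $19.70.
avocado + strawberries: intersection lies outside the first quadrant.
avocado + orange: the both-tight solution has a negative serving — not a feasible corner.
spinach + strawberries with both tight: 3.656 servings and 0.6099 servings → $3.60.
spinach + orange with both tight: 3.681 servings and 0.9592 servings → $3.33.
strawberries + orange: the both-tight solution has a negative serving — not a feasible corner.
So the least-cost plan costs $3.33.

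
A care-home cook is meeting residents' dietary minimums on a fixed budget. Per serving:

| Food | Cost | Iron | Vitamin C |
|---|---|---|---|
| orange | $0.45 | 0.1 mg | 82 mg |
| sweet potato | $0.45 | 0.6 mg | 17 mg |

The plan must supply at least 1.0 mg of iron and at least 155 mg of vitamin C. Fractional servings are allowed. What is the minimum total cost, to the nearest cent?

$1.35

Minimising a linear cost over {iron ≥ 1.0, vitamin C ≥ 155, servings ≥ 0} — the optimum is at a vertex, using one or two foods.
orange only: max(1.0/0.1, 155/82) = 10 servings → $4.50.
sweet potato only: max(1.0/0.6, 155/17) = 9.118 servings → $4.10.
orange + sweet potato with both tight: 1.6 servings and 1.4 servings → $1.35.
The minimum over all feasible corners is $1.35.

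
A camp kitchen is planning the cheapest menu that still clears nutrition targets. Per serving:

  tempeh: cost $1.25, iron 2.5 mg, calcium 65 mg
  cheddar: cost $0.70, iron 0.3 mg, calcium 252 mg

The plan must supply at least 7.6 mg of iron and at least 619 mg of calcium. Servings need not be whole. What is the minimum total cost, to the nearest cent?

The cheapest plan sits at a corner of the feasible region — with two constraints it uses at most two foods.
tempeh only: max(7.6/2.5, 619/65) = 9.523 servings → $11.90.
cheddar only: max(7.6/0.3, 619/252) = 25.33 servings → $17.73.
tempeh + cheddar with both tight: 2.833 servings and 1.726 servings → $4.75.
Cheapest feasible corner: $4.75.

$4.75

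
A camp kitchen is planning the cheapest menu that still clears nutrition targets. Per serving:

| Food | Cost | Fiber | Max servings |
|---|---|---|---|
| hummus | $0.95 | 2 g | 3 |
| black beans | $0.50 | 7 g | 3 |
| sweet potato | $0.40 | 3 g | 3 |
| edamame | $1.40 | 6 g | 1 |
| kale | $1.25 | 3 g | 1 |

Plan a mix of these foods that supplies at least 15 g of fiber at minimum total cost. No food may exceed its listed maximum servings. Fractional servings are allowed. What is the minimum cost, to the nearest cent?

Cost per g of fiber: black beans $0.0714, sweet potato $0.1333, edamame $0.2333, kale $0.4167, hummus $0.4750.
Take 2.143 servings of black beans: +15.0 g fiber for $1.07 (total $1.07, still need 0.0 g).
Filling from the cheapest source first is optimal under one linear minimum: $1.07.

$1.07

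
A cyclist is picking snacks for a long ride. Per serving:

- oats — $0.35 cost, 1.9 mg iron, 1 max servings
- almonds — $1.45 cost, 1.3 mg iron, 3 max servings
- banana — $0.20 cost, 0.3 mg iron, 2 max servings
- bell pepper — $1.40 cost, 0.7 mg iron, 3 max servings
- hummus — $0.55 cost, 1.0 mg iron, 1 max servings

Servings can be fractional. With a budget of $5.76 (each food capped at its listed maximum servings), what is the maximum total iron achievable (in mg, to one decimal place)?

7.5 mg

Iron per dollar: oats 5.429, hummus 1.818, banana 1.5, almonds 0.8966, bell pepper 0.5.
Take 1 serving of oats: spends $0.35, +1.9 mg iron (running total 1.9 mg).
Take 1 serving of hummus: spends $0.55, +1.0 mg iron (running total 2.9 mg).
Take 2 servings of banana: spends $0.40, +0.6 mg iron (running total 3.5 mg).
Take 3 servings of almonds: spends $4.35, +3.9 mg iron (running total 7.4 mg).
Take 0.07857 servings of bell pepper: spends $0.11, +0.1 mg iron (running total 7.5 mg).
Filling greedily by iron-per-dollar is optimal for one linear limit, giving 7.5 mg.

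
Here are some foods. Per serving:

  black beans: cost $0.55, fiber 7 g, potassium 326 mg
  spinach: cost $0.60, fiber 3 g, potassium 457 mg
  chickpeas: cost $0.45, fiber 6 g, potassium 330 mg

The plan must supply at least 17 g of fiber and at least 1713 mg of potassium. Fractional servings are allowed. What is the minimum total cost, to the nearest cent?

$2.27

The cheapest plan sits at a corner of the feasible region — with two constraints it uses at most two foods.
black beans only: max(17/7, 1713/326) = 5.255 servings → $2.89.
spinach only: max(17/3, 1713/457) = 5.667 servings → $3.40.
chickpeas only: max(17/6, 1713/330) = 5.191 servings → $2.34.
black beans + spinach with both tight: 1.184 servings and 2.904 servings → $2.39.
black beans + chickpeas: the both-tight solution has a negative serving — not a feasible corner.
spinach + chickpeas with both tight: 2.664 servings and 1.501 servings → $2.27.
So the least-cost plan costs $2.27.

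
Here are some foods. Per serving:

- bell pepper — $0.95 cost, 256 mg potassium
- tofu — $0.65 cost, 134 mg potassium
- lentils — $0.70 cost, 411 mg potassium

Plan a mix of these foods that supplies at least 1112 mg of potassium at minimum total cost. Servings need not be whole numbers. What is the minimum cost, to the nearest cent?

Cost per mg of potassium: lentils $0.0017, bell pepper $0.0037, tofu $0.0049.
With no serving limits, use only lentils: 1112 mg / 411 mg = 2.706 servings × $0.70 = $1.89.

$1.89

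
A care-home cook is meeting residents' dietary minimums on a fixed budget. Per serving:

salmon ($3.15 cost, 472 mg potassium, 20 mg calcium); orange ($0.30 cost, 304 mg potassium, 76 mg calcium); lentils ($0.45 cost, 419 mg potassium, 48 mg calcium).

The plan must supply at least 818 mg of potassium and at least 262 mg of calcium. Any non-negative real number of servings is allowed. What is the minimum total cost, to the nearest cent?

$1.03

salmon only: max(818/472, 262/20) = 13.1 servings → $41.27.
orange only: max(818/304, 262/76) = 3.447 servings → $1.03.
lentils only: max(818/419, 262/48) = 5.458 servings → $2.46.
salmon + orange: the both-tight solution has a negative serving — not a feasible corner.
salmon + lentils: intersection lies outside the first quadrant.
orange + lentils: the both-tight solution has a negative serving — not a feasible corner.
Cheapest feasible corner: $1.03.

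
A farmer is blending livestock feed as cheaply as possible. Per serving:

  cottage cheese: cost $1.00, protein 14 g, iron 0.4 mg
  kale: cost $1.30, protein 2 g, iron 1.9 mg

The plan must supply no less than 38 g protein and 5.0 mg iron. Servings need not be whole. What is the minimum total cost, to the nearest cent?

Minimising a linear cost over {protein ≥ 38, iron ≥ 5.0, servings ≥ 0} — the optimum is at a vertex, using one or two foods.
cottage cheese only: max(38/14, 5.0/0.4) = 12.5 servings → $12.50.
kale only: max(38/2, 5.0/1.9) = 19 servings → $24.70.
cottage cheese + kale with both tight: 2.411 servings and 2.124 servings → $5.17.
So the least-cost plan costs $5.17.

$5.17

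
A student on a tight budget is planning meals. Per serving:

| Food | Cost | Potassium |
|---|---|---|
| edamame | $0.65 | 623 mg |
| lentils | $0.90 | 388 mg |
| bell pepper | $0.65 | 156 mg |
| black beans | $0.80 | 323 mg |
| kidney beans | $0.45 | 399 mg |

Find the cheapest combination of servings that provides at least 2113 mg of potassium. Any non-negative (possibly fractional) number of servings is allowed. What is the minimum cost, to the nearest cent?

Cost per mg of potassium: edamame $0.0010, kidney beans $0.0011, lentils $0.0023, black beans $0.0025, bell pepper $0.0042.
With no serving limits, use only edamame: 2113 mg / 623 mg = 3.392 servings × $0.65 = $2.20.

$2.20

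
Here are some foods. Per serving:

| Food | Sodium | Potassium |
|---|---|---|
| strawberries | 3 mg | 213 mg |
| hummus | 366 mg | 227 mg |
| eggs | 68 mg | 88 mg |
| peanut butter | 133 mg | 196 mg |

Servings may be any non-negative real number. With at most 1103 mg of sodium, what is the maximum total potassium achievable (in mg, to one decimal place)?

78313.0 mg

Potassium per mg sodium: strawberries 71, peanut butter 1.474, eggs 1.294, hummus 0.6202.
With no serving limits, spend the whole sodium allowance on strawberries: 1103 mg / 3 mg × 213 mg = 78313.0 mg.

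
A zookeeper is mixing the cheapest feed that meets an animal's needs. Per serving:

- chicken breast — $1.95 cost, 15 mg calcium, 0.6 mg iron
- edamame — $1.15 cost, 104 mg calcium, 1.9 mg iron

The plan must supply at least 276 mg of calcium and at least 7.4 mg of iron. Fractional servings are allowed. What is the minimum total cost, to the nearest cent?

$4.48

chicken breast only: max(276/15, 7.4/0.6) = 18.4 servings → $35.88.
edamame only: max(276/104, 7.4/1.9) = 3.895 servings → $4.48.
chicken breast + edamame with both tight: 7.233 servings and 1.611 servings → $15.96.
Cheapest feasible corner: $4.48.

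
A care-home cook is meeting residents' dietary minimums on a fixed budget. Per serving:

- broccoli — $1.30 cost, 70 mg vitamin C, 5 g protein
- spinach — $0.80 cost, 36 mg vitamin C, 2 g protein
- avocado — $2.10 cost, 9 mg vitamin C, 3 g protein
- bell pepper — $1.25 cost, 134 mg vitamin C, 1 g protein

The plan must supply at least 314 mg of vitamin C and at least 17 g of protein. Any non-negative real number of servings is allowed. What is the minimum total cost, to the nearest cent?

$5.05

The cheapest plan sits at a corner of the feasible region — with two constraints it uses at most two foods.
broccoli only: max(314/70, 17/5) = 4.486 servings → $5.83.
spinach only: max(314/36, 17/2) = 8.722 servings → $6.98.
avocado only: max(314/9, 17/3) = 34.89 servings → $73.27.
bell pepper only: max(314/134, 17/1) = 17 servings → $21.25.
broccoli + spinach: the both-tight solution has a negative serving — not a feasible corner.
broccoli + avocado: the both-tight solution has a negative serving — not a feasible corner.
broccoli + bell pepper with both tight: 3.273 servings and 0.6333 servings → $5.05.
spinach + avocado with both targets exact would need a negative amount; discard.
spinach + bell pepper with both tight: 8.466 servings and 0.06897 servings → $6.86.
avocado + bell pepper with both tight: 4.997 servings and 2.008 servings → $13.00.
So the least-cost plan costs $5.05.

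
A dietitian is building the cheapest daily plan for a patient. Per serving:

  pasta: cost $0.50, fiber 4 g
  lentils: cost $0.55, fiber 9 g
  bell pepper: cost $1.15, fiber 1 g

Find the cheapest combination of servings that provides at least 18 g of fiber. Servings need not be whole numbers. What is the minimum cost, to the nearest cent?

$1.10

Cost per g of fiber: lentils $0.0611, pasta $0.1250, bell pepper $1.1500.
With no serving limits, use only lentils: 18 g / 9 g = 2 servings × $0.55 = $1.10.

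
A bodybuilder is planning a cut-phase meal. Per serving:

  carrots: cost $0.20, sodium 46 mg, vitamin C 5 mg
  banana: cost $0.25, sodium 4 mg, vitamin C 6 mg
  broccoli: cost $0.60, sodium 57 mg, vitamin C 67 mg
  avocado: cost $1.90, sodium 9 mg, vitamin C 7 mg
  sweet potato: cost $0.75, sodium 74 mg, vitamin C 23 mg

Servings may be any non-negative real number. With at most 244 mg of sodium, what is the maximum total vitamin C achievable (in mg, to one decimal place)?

Vitamin C per mg sodium: banana 1.5, broccoli 1.175, avocado 0.7778, sweet potato 0.3108, carrots 0.1087.
With no serving limits, spend the whole sodium allowance on banana: 244 mg / 4 mg × 6 mg = 366.0 mg.

366.0 mg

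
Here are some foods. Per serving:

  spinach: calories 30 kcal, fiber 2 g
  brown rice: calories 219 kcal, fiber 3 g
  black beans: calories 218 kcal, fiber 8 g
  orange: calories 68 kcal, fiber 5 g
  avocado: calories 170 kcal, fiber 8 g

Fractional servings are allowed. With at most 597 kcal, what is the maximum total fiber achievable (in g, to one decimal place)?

Fiber per kcal: orange 0.07353, spinach 0.06667, avocado 0.04706, black beans 0.0367, brown rice 0.0137.
With no serving limits, spend the whole calories allowance on orange: 597 kcal / 68 kcal × 5 g = 43.9 g.

43.9 g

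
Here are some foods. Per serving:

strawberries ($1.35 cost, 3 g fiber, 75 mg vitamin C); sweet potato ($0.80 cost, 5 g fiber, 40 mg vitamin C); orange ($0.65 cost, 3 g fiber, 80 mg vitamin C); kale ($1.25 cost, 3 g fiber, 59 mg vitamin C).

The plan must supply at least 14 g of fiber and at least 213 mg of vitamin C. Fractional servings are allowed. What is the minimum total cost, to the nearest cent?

$2.55

At the optimum either one food covers both requirements or two foods hit both targets exactly; no other combination can be cheaper.
strawberries only: max(14/3, 213/75) = 4.667 servings → $6.30.
sweet potato only: max(14/5, 213/40) = 5.325 servings → $4.26.
orange only: max(14/3, 213/80) = 4.667 servings → $3.03.
kale only: max(14/3, 213/59) = 4.667 servings → $5.83.
strawberries + sweet potato with both tight: 1.98 servings and 1.612 servings → $3.96.
strawberries + orange: the both-tight solution has a negative serving — not a feasible corner.
strawberries + kale: intersection lies outside the first quadrant.
sweet potato + orange with both tight: 1.718 servings and 1.804 servings → $2.55.
sweet potato + kale with both tight: 1.069 servings and 2.886 servings → $4.46.
orange + kale: intersection lies outside the first quadrant.
The minimum over all feasible corners is $2.55.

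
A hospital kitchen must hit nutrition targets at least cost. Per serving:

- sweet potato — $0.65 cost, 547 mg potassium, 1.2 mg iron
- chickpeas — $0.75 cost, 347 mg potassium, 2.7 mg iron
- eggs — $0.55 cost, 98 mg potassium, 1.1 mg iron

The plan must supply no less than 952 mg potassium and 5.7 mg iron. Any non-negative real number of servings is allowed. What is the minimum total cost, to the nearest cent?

$1.76

A basic optimal solution has at most two foods positive. Try each food alone and each pair with both targets met exactly.
sweet potato only: max(952/547, 5.7/1.2) = 4.75 servings → $3.09.
chickpeas only: max(952/347, 5.7/2.7) = 2.744 servings → $2.06.
eggs only: max(952/98, 5.7/1.1) = 9.714 servings → $5.34.
sweet potato + chickpeas with both tight: 0.5587 servings and 1.863 servings → $1.76.
sweet potato + eggs with both tight: 1.009 servings and 4.081 servings → $2.90.
chickpeas + eggs: intersection lies outside the first quadrant.
Cheapest feasible corner: $1.76.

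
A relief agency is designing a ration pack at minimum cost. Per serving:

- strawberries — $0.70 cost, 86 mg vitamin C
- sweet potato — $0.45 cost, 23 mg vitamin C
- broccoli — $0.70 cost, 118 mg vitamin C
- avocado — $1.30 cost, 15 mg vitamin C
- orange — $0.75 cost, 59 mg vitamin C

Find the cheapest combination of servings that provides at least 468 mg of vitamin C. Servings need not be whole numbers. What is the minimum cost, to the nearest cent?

$2.78

Cost per mg of vitamin C: broccoli $0.0059, strawberries $0.0081, orange $0.0127, sweet potato $0.0196, avocado $0.0867.
With no serving limits, use only broccoli: 468 mg / 118 mg = 3.966 servings × $0.70 = $2.78.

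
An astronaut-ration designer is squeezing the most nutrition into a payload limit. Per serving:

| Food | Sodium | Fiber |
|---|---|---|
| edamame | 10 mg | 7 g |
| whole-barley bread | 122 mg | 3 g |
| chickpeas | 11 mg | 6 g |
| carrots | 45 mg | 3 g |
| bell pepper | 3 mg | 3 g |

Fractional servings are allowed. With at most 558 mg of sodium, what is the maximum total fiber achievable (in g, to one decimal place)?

Fiber per mg sodium: bell pepper 1, edamame 0.7, chickpeas 0.5455, carrots 0.06667, whole-barley bread 0.02459.
With no serving limits, spend the whole sodium allowance on bell pepper: 558 mg / 3 mg × 3 g = 558.0 g.

558.0 g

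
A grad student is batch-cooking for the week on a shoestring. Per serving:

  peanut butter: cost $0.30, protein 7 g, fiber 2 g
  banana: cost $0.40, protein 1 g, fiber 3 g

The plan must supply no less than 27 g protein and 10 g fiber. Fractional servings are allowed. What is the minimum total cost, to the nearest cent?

For a min-cost LP with two ≥-constraints, a basic feasible solution has at most two positive variables.
peanut butter only: max(27/7, 10/2) = 5 servings → $1.50.
banana only: max(27/1, 10/3) = 27 servings → $10.80.
peanut butter + banana with both tight: 3.737 servings and 0.8421 servings → $1.46.
So the least-cost plan costs $1.46.

$1.46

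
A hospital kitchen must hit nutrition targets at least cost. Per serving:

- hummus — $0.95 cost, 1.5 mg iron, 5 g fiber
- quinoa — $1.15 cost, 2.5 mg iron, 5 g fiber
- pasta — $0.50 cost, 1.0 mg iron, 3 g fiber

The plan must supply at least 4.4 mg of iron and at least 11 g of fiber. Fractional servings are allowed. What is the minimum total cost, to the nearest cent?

$2.11

An LP optimum is at a vertex; with two nutrient constraints at most two foods are used. Check each candidate.
hummus only: max(4.4/1.5, 11/5) = 2.933 servings → $2.79.
quinoa only: max(4.4/2.5, 11/5) = 2.2 servings → $2.53.
pasta only: max(4.4/1.0, 11/3) = 4.4 servings → $2.20.
hummus + quinoa with both tight: 1.1 servings and 1.1 servings → $2.31.
hummus + pasta with both targets exact would need a negative amount; discard.
quinoa + pasta with both tight: 0.88 servings and 2.2 servings → $2.11.
So the least-cost plan costs $2.11.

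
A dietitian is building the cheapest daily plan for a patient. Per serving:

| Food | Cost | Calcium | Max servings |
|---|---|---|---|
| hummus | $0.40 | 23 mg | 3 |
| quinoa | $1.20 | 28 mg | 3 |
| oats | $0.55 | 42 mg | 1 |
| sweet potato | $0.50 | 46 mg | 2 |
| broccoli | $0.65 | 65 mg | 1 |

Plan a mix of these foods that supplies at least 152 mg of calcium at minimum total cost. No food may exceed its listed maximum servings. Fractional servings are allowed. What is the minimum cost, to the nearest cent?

$1.60

Cost per mg of calcium: broccoli $0.0100, sweet potato $0.0109, oats $0.0131, hummus $0.0174, quinoa $0.0429.
Take 1 serving of broccoli: +65.0 mg calcium for $0.65 (total $0.65, still need 87.0 mg).
Take 1.891 servings of sweet potato: +87.0 mg calcium for $0.95 (total $1.60, still need 0.0 mg).
Greedy by cheapest-per-mg is optimal for a single linear constraint, so the minimum cost is $1.60.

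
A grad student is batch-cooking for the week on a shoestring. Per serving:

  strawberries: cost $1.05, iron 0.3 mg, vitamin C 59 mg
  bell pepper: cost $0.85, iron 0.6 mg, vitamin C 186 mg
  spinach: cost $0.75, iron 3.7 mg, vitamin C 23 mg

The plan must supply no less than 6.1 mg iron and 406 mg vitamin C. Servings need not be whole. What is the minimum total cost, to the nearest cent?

Minimising a linear cost over {iron ≥ 6.1, vitamin C ≥ 406, servings ≥ 0} — the optimum is at a vertex, using one or two foods.
strawberries only: max(6.1/0.3, 406/59) = 20.33 servings → $21.35.
bell pepper only: max(6.1/0.6, 406/186) = 10.17 servings → $8.64.
spinach only: max(6.1/3.7, 406/23) = 17.65 servings → $13.24.
strawberries + bell pepper with both targets exact would need a negative amount; discard.
strawberries + spinach with both tight: 6.442 servings and 1.126 servings → $7.61.
bell pepper + spinach with both tight: 2.019 servings and 1.321 servings → $2.71.
The minimum over all feasible corners is $2.71.

$2.71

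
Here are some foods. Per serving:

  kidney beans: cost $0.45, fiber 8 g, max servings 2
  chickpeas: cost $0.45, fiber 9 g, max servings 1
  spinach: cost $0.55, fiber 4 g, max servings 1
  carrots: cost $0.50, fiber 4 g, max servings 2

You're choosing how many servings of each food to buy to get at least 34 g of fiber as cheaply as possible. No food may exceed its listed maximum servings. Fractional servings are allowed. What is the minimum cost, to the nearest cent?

$2.49

Cost per g of fiber: chickpeas $0.0500, kidney beans $0.0563, carrots $0.1250, spinach $0.1375.
Take 1 serving of chickpeas: +9.0 g fiber for $0.45 (total $0.45, still need 25.0 g).
Take 2 servings of kidney beans: +16.0 g fiber for $0.90 (total $1.35, still need 9.0 g).
Take 2 servings of carrots: +8.0 g fiber for $1.00 (total $2.35, still need 1.0 g).
Take 0.25 servings of spinach: +1.0 g fiber for $0.14 (total $2.49, still need 0.0 g).
Greedy by cheapest-per-g is optimal for a single linear constraint, so the minimum cost is $2.49.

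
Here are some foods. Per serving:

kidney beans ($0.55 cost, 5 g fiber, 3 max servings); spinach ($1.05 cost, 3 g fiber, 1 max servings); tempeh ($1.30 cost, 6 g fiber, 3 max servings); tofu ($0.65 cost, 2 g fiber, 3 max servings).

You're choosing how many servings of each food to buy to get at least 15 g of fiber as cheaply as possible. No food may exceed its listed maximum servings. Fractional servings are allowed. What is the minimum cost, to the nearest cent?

Cost per g of fiber: kidney beans $0.1100, tempeh $0.2167, tofu $0.3250, spinach $0.3500.
Take 3 servings of kidney beans: +15.0 g fiber for $1.65 (total $1.65, still need 0.0 g).
Filling from the cheapest source first is optimal under one linear minimum: $1.65.

$1.65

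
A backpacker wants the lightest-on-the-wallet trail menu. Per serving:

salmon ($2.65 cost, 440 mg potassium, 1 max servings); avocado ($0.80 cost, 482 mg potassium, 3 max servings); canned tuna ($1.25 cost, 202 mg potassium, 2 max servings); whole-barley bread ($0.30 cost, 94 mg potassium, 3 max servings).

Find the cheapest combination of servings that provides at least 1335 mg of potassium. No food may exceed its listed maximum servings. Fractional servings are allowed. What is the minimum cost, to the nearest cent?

Cost per mg of potassium: avocado $0.0017, whole-barley bread $0.0032, salmon $0.0060, canned tuna $0.0062.
Take 2.77 servings of avocado: +1335.0 mg potassium for $2.22 (total $2.22, still need 0.0 mg).
Greedy by cheapest-per-mg is optimal for a single linear constraint, so the minimum cost is $2.22.

$2.22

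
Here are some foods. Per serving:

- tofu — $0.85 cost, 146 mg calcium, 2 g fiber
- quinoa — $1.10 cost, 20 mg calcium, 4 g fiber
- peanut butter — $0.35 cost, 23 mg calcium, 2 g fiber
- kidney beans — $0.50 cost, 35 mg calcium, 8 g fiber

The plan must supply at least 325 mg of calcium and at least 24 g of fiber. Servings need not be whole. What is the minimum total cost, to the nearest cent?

Two binding constraints pin down two serving amounts, so the optimal mix uses at most two foods. The candidates are each food alone (scaled to the tighter of calcium/fiber) and each pair with both constraints tight.
tofu only: max(325/146, 24/2) = 12 servings → $10.20.
quinoa only: max(325/20, 24/4) = 16.25 servings → $17.88.
peanut butter only: max(325/23, 24/2) = 14.13 servings → $4.95.
kidney beans only: max(325/35, 24/8) = 9.286 servings → $4.64.
tofu + quinoa with both tight: 1.507 servings and 5.246 servings → $7.05.
tofu + peanut butter with both tight: 0.3984 servings and 11.6 servings → $4.40.
tofu + kidney beans with both tight: 1.603 servings and 2.599 servings → $2.66.
quinoa + peanut butter: the both-tight solution has a negative serving — not a feasible corner.
quinoa + kidney beans: the both-tight solution has a negative serving — not a feasible corner.
peanut butter + kidney beans: intersection lies outside the first quadrant.
Cheapest feasible corner: $2.66.

$2.66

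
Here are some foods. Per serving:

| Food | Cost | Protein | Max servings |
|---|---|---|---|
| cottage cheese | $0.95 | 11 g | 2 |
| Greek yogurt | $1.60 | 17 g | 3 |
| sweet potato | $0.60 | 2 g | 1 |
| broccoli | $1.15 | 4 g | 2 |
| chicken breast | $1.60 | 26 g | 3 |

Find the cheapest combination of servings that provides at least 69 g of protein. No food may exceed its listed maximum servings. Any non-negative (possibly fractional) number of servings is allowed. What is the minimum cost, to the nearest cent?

$4.25

Cost per g of protein: chicken breast $0.0615, cottage cheese $0.0864, Greek yogurt $0.0941, broccoli $0.2875, sweet potato $0.3000.
Take 2.654 servings of chicken breast: +69.0 g protein for $4.25 (total $4.25, still need 0.0 g).
Greedy by cheapest-per-g is optimal for a single linear constraint, so the minimum cost is $4.25.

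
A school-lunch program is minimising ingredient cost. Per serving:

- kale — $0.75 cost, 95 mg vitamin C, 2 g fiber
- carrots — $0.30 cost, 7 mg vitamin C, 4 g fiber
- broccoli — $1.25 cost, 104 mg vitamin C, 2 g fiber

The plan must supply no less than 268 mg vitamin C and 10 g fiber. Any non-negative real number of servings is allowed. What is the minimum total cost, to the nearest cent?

$2.39

Two binding constraints pin down two serving amounts, so the optimal mix uses at most two foods. The candidates are each food alone (scaled to the tighter of vitamin C/fiber) and each pair with both constraints tight.
kale only: max(268/95, 10/2) = 5 servings → $3.75.
carrots only: max(268/7, 10/4) = 38.29 servings → $11.49.
broccoli only: max(268/104, 10/2) = 5 servings → $6.25.
kale + carrots with both tight: 2.738 servings and 1.131 servings → $2.39.
kale + broccoli with both targets exact would need a negative amount; discard.
carrots + broccoli with both tight: 1.254 servings and 2.493 servings → $3.49.
The minimum over all feasible corners is $2.39.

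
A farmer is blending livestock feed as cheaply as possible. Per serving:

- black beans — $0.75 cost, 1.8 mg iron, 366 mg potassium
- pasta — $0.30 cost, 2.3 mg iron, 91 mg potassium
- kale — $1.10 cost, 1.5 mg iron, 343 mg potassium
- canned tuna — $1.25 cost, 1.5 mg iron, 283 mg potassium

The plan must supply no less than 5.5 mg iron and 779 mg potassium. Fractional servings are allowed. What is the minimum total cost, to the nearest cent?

A basic optimal solution has at most two foods positive. Try each food alone and each pair with both targets met exactly.
black beans only: max(5.5/1.8, 779/366) = 3.056 servings → $2.29.
pasta only: max(5.5/2.3, 779/91) = 8.56 servings → $2.57.
kale only: max(5.5/1.5, 779/343) = 3.667 servings → $4.03.
canned tuna only: max(5.5/1.5, 779/283) = 3.667 servings → $4.58.
black beans + pasta with both tight: 1.904 servings and 0.9009 servings → $1.70.
black beans + kale: the both-tight solution has a negative serving — not a feasible corner.
black beans + canned tuna: the both-tight solution has a negative serving — not a feasible corner.
pasta + kale with both tight: 1.101 servings and 1.979 servings → $2.51.
pasta + canned tuna with both tight: 0.7543 servings and 2.51 servings → $3.36.
kale + canned tuna: the both-tight solution has a negative serving — not a feasible corner.
Cheapest feasible corner: $1.70.

$1.70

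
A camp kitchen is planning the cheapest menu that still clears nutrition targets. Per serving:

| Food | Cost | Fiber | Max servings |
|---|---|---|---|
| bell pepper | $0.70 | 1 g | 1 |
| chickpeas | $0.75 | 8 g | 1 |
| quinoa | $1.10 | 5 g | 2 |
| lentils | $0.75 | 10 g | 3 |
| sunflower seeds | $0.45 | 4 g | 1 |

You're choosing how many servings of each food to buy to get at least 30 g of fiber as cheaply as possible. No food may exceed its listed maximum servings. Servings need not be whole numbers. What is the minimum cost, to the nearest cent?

$2.25

Cost per g of fiber: lentils $0.0750, chickpeas $0.0938, sunflower seeds $0.1125, quinoa $0.2200, bell pepper $0.7000.
Take 3 servings of lentils: +30.0 g fiber for $2.25 (total $2.25, still need 0.0 g).
Filling from the cheapest source first is optimal under one linear minimum: $2.25.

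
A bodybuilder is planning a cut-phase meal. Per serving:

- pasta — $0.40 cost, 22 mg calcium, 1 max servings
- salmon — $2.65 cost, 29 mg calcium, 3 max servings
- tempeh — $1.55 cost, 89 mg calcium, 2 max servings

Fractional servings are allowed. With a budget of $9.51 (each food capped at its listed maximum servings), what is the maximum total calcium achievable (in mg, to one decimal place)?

Calcium per dollar: tempeh 57.42, pasta 55, salmon 10.94.
Take 2 servings of tempeh: spends $3.10, +178.0 mg calcium (running total 178.0 mg).
Take 1 serving of pasta: spends $0.40, +22.0 mg calcium (running total 200.0 mg).
Take 2.268 servings of salmon: spends $6.01, +65.8 mg calcium (running total 265.8 mg).
Greedy by best ratio exhausts the cost allowance optimally: 265.8 mg.

265.8 mg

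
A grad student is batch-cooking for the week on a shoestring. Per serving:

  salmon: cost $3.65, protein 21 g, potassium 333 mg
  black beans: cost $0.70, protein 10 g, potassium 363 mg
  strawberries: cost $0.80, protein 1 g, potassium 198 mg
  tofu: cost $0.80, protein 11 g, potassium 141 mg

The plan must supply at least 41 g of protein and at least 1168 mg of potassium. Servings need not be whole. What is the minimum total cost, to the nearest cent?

salmon only: max(41/21, 1168/333) = 3.508 servings → $12.80.
black beans only: max(41/10, 1168/363) = 4.1 servings → $2.87.
strawberries only: max(41/1, 1168/198) = 41 servings → $32.80.
tofu only: max(41/11, 1168/141) = 8.284 servings → $6.63.
salmon + black beans with both tight: 0.7461 servings and 2.533 servings → $4.50.
salmon + strawberries with both tight: 1.817 servings and 2.843 servings → $8.91.
salmon + tofu with both targets exact would need a negative amount; discard.
black beans + strawberries with both targets exact would need a negative amount; discard.
black beans + tofu with both tight: 2.736 servings and 1.24 servings → $2.91.
strawberries + tofu with both tight: 3.469 servings and 3.412 servings → $5.50.
The minimum over all feasible corners is $2.87.

$2.87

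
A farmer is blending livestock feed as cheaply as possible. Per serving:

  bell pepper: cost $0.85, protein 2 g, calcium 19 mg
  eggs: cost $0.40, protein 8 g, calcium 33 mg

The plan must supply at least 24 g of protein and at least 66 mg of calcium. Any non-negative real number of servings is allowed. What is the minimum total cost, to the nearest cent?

This is a tiny linear program; its minimum lies at a vertex of the feasible set. List the vertices and price them.
bell pepper only: max(24/2, 66/19) = 12 servings → $10.20.
eggs only: max(24/8, 66/33) = 3 servings → $1.20.
bell pepper + eggs with both targets exact would need a negative amount; discard.
So the least-cost plan costs $1.20.

$1.20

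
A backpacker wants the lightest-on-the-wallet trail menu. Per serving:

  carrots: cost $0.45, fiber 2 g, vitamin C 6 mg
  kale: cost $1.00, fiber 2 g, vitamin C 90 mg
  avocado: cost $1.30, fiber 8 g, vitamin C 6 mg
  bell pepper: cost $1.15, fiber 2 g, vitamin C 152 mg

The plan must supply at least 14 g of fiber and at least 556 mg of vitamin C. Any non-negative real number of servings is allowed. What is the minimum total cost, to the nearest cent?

$5.27

With two linear requirements the optimum uses one or two foods; enumerate the corners.
carrots only: max(14/2, 556/6) = 92.67 servings → $41.70.
kale only: max(14/2, 556/90) = 7 servings → $7.00.
avocado only: max(14/8, 556/6) = 92.67 servings → $120.47.
bell pepper only: max(14/2, 556/152) = 7 servings → $8.05.
carrots + kale with both tight: 0.881 servings and 6.119 servings → $6.52.
carrots + avocado: intersection lies outside the first quadrant.
carrots + bell pepper with both tight: 3.479 servings and 3.521 servings → $5.61.
kale + avocado with both tight: 6.164 servings and 0.209 servings → $6.44.
kale + bell pepper: the both-tight solution has a negative serving — not a feasible corner.
avocado + bell pepper with both tight: 0.8439 servings and 3.625 servings → $5.27.
So the least-cost plan costs $5.27.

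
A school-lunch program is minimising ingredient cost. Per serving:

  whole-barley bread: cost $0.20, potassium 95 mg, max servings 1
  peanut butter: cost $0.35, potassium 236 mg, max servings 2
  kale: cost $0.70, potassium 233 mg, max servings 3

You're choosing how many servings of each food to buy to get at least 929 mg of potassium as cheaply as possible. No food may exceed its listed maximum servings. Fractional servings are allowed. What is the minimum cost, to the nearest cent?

$1.99

Cost per mg of potassium: peanut butter $0.0015, whole-barley bread $0.0021, kale $0.0030.
Take 2 servings of peanut butter: +472.0 mg potassium for $0.70 (total $0.70, still need 457.0 mg).
Take 1 serving of whole-barley bread: +95.0 mg potassium for $0.20 (total $0.90, still need 362.0 mg).
Take 1.554 servings of kale: +362.0 mg potassium for $1.09 (total $1.99, still need 0.0 mg).
Filling from the cheapest source first is optimal under one linear minimum: $1.99.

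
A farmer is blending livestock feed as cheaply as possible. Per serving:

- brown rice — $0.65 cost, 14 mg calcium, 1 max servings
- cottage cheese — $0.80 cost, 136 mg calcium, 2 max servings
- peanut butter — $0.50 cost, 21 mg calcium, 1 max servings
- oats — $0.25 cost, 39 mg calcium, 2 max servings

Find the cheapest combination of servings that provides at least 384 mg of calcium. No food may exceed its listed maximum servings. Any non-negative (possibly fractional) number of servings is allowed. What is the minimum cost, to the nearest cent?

$3.20

Cost per mg of calcium: cottage cheese $0.0059, oats $0.0064, peanut butter $0.0238, brown rice $0.0464.
Take 2 servings of cottage cheese: +272.0 mg calcium for $1.60 (total $1.60, still need 112.0 mg).
Take 2 servings of oats: +78.0 mg calcium for $0.50 (total $2.10, still need 34.0 mg).
Take 1 serving of peanut butter: +21.0 mg calcium for $0.50 (total $2.60, still need 13.0 mg).
Take 0.9286 servings of brown rice: +13.0 mg calcium for $0.60 (total $3.20, still need 0.0 mg).
Filling from the cheapest source first is optimal under one linear minimum: $3.20.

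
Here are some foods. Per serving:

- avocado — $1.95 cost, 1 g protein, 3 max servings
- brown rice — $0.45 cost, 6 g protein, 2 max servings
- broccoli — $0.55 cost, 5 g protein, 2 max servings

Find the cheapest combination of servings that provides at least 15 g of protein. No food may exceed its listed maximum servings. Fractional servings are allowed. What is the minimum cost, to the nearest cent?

$1.23

Cost per g of protein: brown rice $0.0750, broccoli $0.1100, avocado $1.9500.
Take 2 servings of brown rice: +12.0 g protein for $0.90 (total $0.90, still need 3.0 g).
Take 0.6 servings of broccoli: +3.0 g protein for $0.33 (total $1.23, still need 0.0 g).
Filling from the cheapest source first is optimal under one linear minimum: $1.23.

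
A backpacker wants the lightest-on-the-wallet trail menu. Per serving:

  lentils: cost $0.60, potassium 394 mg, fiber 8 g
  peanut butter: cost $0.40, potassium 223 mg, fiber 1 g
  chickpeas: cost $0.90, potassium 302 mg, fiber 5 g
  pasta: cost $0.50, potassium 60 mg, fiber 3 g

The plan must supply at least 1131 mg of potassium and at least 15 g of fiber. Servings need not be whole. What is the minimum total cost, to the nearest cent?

$1.72

An LP optimum is at a vertex; with two nutrient constraints at most two foods are used. Check each candidate.
lentils only: max(1131/394, 15/8) = 2.871 servings → $1.72.
peanut butter only: max(1131/223, 15/1) = 15 servings → $6.00.
chickpeas only: max(1131/302, 15/5) = 3.745 servings → $3.37.
pasta only: max(1131/60, 15/3) = 18.85 servings → $9.43.
lentils + peanut butter with both tight: 1.593 servings and 2.258 servings → $1.86.
lentils + chickpeas: intersection lies outside the first quadrant.
lentils + pasta with both targets exact would need a negative amount; discard.
peanut butter + chickpeas with both tight: 1.384 servings and 2.723 servings → $3.00.
peanut butter + pasta with both tight: 4.094 servings and 3.635 servings → $3.46.
chickpeas + pasta: intersection lies outside the first quadrant.
Cheapest feasible corner: $1.72.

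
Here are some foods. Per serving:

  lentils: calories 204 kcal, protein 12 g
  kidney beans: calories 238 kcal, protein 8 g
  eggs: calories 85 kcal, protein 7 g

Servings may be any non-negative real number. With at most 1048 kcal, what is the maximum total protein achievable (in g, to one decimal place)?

86.3 g

Protein per kcal: eggs 0.08235, lentils 0.05882, kidney beans 0.03361.
With no serving limits, spend the whole calories allowance on eggs: 1048 kcal / 85 kcal × 7 g = 86.3 g.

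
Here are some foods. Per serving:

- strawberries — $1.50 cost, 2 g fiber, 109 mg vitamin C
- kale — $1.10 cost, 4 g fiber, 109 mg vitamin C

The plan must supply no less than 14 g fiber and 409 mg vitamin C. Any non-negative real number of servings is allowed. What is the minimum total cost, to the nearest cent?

$4.13

With two linear requirements the optimum uses one or two foods; enumerate the corners.
strawberries only: max(14/2, 409/109) = 7 servings → $10.50.
kale only: max(14/4, 409/109) = 3.752 servings → $4.13.
strawberries + kale with both tight: 0.5046 servings and 3.248 servings → $4.33.
So the least-cost plan costs $4.13.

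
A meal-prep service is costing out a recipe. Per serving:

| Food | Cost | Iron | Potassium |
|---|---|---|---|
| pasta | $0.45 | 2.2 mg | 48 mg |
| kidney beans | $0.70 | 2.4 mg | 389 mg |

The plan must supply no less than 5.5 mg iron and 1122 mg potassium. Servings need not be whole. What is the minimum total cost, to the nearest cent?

$2.02

pasta only: max(5.5/2.2, 1122/48) = 23.38 servings → $10.52.
kidney beans only: max(5.5/2.4, 1122/389) = 2.884 servings → $2.02.
pasta + kidney beans: intersection lies outside the first quadrant.
Cheapest feasible corner: $2.02.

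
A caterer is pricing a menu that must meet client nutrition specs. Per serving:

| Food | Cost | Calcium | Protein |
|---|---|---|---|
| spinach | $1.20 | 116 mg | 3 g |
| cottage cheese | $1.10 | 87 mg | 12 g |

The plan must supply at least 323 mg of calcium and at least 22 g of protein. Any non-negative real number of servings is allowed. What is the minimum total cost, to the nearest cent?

$3.62

With two linear requirements the optimum uses one or two foods; enumerate the corners.
spinach only: max(323/116, 22/3) = 7.333 servings → $8.80.
cottage cheese only: max(323/87, 22/12) = 3.713 servings → $4.08.
spinach + cottage cheese with both tight: 1.735 servings and 1.4 servings → $3.62.
Cheapest feasible corner: $3.62.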